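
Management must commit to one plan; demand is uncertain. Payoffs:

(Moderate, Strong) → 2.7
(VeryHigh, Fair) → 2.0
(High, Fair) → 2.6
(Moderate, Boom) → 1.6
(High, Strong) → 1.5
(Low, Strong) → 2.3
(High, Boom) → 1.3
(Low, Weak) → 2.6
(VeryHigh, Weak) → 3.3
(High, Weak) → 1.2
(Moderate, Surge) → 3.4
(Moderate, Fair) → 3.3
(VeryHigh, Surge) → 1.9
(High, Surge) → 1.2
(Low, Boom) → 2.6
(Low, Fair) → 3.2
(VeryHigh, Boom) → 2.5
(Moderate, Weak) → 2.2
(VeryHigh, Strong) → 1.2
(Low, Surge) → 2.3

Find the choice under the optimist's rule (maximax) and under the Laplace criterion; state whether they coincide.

Row maxima: Low=3.2, Moderate=3.4, High=2.6, VeryHigh=3.3
Best best-case = 3.4 → Moderate.
Row averages: Low=2.6, Moderate=2.64, High=1.56, VeryHigh=2.18
Highest average = 2.64 → Moderate.

maximax → Moderate; laplace → Moderate (agree)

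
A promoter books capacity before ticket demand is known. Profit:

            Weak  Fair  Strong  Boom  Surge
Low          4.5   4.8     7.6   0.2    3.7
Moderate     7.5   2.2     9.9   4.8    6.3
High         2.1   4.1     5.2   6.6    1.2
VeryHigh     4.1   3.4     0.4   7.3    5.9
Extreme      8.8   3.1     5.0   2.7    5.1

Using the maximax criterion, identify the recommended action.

Row maxima: Low=7.6, Moderate=9.9, High=6.6, VeryHigh=7.3, Extreme=8.8
Best best-case = 9.9 → Moderate.

Moderate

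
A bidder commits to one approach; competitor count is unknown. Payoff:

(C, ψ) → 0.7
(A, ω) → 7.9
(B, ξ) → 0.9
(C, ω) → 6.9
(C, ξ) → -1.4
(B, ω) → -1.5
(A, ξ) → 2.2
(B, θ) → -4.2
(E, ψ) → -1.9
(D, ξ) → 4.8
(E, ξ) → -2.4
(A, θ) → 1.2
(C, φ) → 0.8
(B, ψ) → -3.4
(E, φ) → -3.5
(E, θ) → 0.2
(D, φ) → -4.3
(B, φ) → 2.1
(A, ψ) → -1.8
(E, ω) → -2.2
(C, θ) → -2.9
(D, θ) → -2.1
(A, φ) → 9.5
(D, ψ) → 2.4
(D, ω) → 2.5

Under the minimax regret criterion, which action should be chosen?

A

Column bests: θ=1.2, φ=9.5, ψ=2.4, ω=7.9, ξ=4.8.
A regrets: 0.0, 0.0, 4.2, 0.0, 2.6 → max 4.2
B regrets: 5.4, 7.4, 5.8, 9.4, 3.9 → max 9.4
C regrets: 4.1, 8.7, 1.7, 1.0, 6.2 → max 8.7
D regrets: 3.3, 13.8, 0.0, 5.4, 0.0 → max 13.8
E regrets: 1.0, 13.0, 4.3, 10.1, 7.2 → max 13.0
Smallest max regret = 4.2 → A.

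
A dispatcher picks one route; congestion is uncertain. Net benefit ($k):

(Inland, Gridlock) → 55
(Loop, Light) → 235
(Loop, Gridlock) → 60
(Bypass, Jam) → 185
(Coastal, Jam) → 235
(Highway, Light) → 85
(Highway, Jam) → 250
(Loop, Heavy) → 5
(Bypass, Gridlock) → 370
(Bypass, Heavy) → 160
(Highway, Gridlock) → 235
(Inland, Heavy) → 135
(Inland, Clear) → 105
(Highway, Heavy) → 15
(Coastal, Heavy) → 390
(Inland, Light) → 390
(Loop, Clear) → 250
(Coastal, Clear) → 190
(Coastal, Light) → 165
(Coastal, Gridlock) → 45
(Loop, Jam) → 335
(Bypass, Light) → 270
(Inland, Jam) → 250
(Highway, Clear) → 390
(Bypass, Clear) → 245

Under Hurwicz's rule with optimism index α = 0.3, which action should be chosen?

Bypass

Loop: 0.3·335 + 0.7·5 = 104
Inland: 0.3·390 + 0.7·55 = 155.5
Highway: 0.3·390 + 0.7·15 = 127.5
Bypass: 0.3·370 + 0.7·160 = 223
Coastal: 0.3·390 + 0.7·45 = 148.5
Highest Hurwicz score = 223 → Bypass.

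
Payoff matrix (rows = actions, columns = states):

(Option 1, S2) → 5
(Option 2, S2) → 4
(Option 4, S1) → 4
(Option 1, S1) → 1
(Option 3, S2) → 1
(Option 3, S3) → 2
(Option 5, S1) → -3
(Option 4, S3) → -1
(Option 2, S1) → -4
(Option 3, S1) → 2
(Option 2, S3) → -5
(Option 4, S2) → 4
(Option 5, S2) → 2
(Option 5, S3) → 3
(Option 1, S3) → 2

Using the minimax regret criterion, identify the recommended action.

Column bests: S1=4, S2=5, S3=3.
Option 1 regrets: 3, 0, 1 → max 3
Option 2 regrets: 8, 1, 8 → max 8
Option 3 regrets: 2, 4, 1 → max 4
Option 4 regrets: 0, 1, 4 → max 4
Option 5 regrets: 7, 3, 0 → max 7
Smallest max regret = 3 → Option 1.

Option 1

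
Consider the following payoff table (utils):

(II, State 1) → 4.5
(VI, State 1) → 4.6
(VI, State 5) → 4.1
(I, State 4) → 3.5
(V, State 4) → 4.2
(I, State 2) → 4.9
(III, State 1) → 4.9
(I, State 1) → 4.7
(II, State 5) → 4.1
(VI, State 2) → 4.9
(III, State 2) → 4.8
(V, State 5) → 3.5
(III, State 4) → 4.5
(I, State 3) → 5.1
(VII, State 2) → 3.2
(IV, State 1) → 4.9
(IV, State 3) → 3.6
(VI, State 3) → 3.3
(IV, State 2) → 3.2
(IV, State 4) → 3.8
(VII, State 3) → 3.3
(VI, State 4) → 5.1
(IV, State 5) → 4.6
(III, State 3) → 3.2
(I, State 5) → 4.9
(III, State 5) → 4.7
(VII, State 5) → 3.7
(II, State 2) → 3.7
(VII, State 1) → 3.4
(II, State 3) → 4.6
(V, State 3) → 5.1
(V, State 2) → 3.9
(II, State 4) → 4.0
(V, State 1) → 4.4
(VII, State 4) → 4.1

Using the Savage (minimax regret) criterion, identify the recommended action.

Column bests: State 1=4.9, State 2=4.9, State 3=5.1, State 4=5.1, State 5=4.9.
I regrets: 0.2, 0.0, 0.0, 1.6, 0.0 → max 1.6
II regrets: 0.4, 1.2, 0.5, 1.1, 0.8 → max 1.2
III regrets: 0.0, 0.1, 1.9, 0.6, 0.2 → max 1.9
IV regrets: 0.0, 1.7, 1.5, 1.3, 0.3 → max 1.7
V regrets: 0.5, 1.0, 0.0, 0.9, 1.4 → max 1.4
VI regrets: 0.3, 0.0, 1.8, 0.0, 0.8 → max 1.8
VII regrets: 1.5, 1.7, 1.8, 1.0, 1.2 → max 1.8
Smallest max regret = 1.2 → II.

II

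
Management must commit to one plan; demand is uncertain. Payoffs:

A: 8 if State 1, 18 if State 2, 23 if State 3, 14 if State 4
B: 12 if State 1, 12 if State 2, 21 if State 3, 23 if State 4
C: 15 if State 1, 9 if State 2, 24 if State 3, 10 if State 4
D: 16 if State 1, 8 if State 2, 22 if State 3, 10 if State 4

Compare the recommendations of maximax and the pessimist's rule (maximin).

Row maxima: A=23, B=23, C=24, D=22
Best best-case = 24 → C.
Row minima: A=8, B=12, C=9, D=8
Best worst-case = 12 → B.

maximax → C; maximin → B (disagree)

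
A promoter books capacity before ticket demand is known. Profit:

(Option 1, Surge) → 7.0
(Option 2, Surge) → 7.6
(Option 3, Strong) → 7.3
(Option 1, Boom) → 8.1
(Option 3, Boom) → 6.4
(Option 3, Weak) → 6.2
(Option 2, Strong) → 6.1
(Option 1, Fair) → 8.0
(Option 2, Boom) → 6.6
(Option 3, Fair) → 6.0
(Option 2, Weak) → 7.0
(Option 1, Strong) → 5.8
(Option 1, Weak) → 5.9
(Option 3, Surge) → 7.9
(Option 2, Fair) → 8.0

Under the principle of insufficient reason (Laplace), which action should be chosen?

Option 2

Row averages: Option 1=6.96, Option 2=7.06, Option 3=6.76
Highest average = 7.06 → Option 2.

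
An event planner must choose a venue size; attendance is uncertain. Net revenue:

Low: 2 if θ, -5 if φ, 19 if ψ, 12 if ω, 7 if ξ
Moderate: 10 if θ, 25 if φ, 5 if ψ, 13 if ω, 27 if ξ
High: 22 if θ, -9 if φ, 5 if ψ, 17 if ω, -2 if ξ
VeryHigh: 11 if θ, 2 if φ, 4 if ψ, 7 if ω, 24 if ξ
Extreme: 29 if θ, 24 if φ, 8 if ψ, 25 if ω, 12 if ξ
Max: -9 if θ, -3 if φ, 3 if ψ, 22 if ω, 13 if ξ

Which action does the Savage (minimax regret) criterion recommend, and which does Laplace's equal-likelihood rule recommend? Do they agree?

minimax regret → Extreme; laplace → Extreme (agree)

Column bests: θ=29, φ=25, ψ=19, ω=25, ξ=27.
Low regrets: 27, 30, 0, 13, 20 → max 30
Moderate regrets: 19, 0, 14, 12, 0 → max 19
High regrets: 7, 34, 14, 8, 29 → max 34
VeryHigh regrets: 18, 23, 15, 18, 3 → max 23
Extreme regrets: 0, 1, 11, 0, 15 → max 15
Max regrets: 38, 28, 16, 3, 14 → max 38
Smallest max regret = 15 → Extreme.
Row averages: Low=7, Moderate=16, High=6.6, VeryHigh=9.6, Extreme=19.6, Max=5.2
Highest average = 19.6 → Extreme.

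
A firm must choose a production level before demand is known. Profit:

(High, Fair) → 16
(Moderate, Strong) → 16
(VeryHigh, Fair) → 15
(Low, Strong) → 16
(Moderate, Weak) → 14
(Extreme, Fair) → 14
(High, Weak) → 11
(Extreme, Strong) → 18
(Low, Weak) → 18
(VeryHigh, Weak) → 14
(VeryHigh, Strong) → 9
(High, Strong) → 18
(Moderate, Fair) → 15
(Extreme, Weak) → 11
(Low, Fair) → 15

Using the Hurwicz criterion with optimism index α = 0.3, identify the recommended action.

Low

Low: 0.3·18 + 0.7·15 = 15.9
Moderate: 0.3·16 + 0.7·14 = 14.6
High: 0.3·18 + 0.7·11 = 13.1
VeryHigh: 0.3·15 + 0.7·9 = 10.8
Extreme: 0.3·18 + 0.7·11 = 13.1
Highest Hurwicz score = 15.9 → Low.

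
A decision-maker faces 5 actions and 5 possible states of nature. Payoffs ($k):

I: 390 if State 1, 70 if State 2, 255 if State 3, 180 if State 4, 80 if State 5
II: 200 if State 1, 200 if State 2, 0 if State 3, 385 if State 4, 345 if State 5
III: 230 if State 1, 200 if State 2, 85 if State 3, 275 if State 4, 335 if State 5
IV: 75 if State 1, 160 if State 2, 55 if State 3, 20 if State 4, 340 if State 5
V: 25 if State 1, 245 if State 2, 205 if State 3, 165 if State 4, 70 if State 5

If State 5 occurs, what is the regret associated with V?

275

Best payoff under State 5 is 345.
Regret = 345 − 70 = 275.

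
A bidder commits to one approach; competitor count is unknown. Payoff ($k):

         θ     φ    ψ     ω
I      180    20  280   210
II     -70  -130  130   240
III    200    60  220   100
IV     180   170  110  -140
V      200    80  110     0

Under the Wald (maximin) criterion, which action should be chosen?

III

Row minima: I=20, II=-130, III=60, IV=-140, V=0
Best worst-case = 60 → III.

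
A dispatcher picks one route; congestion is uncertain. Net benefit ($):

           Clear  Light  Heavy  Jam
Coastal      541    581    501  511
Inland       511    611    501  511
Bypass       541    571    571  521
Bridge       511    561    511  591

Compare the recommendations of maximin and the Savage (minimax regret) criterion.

Row minima: Coastal=501, Inland=501, Bypass=521, Bridge=511
Best worst-case = 521 → Bypass.
Column bests: Clear=541, Light=611, Heavy=571, Jam=591.
Coastal regrets: 0, 30, 70, 80 → max 80
Inland regrets: 30, 0, 70, 80 → max 80
Bypass regrets: 0, 40, 0, 70 → max 70
Bridge regrets: 30, 50, 60, 0 → max 60
Smallest max regret = 60 → Bridge.

maximin → Bypass; minimax regret → Bridge (disagree)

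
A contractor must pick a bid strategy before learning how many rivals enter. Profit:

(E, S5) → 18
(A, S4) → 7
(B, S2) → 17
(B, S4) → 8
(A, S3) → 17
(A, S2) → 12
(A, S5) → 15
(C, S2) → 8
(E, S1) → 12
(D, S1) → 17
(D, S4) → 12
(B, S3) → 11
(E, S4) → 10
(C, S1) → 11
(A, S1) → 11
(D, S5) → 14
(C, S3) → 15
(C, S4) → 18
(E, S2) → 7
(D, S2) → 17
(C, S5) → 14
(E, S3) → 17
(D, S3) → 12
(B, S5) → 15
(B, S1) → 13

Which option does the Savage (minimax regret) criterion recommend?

Column bests: S1=17, S2=17, S3=17, S4=18, S5=18.
A regrets: 6, 5, 0, 11, 3 → max 11
B regrets: 4, 0, 6, 10, 3 → max 10
C regrets: 6, 9, 2, 0, 4 → max 9
D regrets: 0, 0, 5, 6, 4 → max 6
E regrets: 5, 10, 0, 8, 0 → max 10
Smallest max regret = 6 → D.

D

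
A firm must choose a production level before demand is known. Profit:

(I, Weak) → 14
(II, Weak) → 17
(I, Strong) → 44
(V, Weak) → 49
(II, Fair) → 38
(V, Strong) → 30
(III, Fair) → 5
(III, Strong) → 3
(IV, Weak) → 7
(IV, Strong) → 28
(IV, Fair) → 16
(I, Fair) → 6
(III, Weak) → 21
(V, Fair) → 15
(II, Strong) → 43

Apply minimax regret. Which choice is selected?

V

Column bests: Weak=49, Fair=38, Strong=44.
I regrets: 35, 32, 0 → max 35
II regrets: 32, 0, 1 → max 32
III regrets: 28, 33, 41 → max 41
IV regrets: 42, 22, 16 → max 42
V regrets: 0, 23, 14 → max 23
Smallest max regret = 23 → V.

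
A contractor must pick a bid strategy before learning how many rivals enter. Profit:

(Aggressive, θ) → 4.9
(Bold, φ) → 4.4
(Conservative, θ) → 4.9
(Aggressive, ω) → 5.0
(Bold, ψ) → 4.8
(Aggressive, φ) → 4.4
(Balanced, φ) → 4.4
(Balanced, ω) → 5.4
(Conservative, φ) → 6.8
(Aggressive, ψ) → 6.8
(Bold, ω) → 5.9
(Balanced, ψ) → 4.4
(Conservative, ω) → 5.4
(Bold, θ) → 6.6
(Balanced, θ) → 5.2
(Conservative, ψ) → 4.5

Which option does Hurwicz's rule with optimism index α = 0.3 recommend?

Conservative

Conservative: 0.3·6.8 + 0.7·4.5 = 5.19
Balanced: 0.3·5.4 + 0.7·4.4 = 4.7
Aggressive: 0.3·6.8 + 0.7·4.4 = 5.12
Bold: 0.3·6.6 + 0.7·4.4 = 5.06
Highest Hurwicz score = 5.19 → Conservative.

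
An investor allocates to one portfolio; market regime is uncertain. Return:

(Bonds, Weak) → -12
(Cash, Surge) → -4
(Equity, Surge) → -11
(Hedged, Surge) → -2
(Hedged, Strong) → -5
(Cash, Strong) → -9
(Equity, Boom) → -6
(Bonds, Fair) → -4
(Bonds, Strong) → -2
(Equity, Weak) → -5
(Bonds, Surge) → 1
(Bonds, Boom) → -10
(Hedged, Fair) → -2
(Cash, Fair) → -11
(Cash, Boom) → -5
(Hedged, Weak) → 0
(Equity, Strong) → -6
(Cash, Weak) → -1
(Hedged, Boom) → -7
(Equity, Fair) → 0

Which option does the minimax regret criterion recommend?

Column bests: Weak=0, Fair=0, Strong=-2, Boom=-5, Surge=1.
Hedged regrets: 0, 2, 3, 2, 3 → max 3
Equity regrets: 5, 0, 4, 1, 12 → max 12
Cash regrets: 1, 11, 7, 0, 5 → max 11
Bonds regrets: 12, 4, 0, 5, 0 → max 12
Smallest max regret = 3 → Hedged.

Hedged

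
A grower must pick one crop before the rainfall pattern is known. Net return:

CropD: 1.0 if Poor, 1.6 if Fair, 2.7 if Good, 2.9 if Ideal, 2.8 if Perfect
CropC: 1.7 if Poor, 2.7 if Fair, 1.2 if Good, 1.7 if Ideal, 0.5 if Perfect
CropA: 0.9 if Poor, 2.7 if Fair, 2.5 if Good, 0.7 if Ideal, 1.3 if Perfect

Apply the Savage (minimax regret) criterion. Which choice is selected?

Column bests: Poor=1.7, Fair=2.7, Good=2.7, Ideal=2.9, Perfect=2.8.
CropD regrets: 0.7, 1.1, 0.0, 0.0, 0.0 → max 1.1
CropC regrets: 0.0, 0.0, 1.5, 1.2, 2.3 → max 2.3
CropA regrets: 0.8, 0.0, 0.2, 2.2, 1.5 → max 2.2
Smallest max regret = 1.1 → CropD.

CropD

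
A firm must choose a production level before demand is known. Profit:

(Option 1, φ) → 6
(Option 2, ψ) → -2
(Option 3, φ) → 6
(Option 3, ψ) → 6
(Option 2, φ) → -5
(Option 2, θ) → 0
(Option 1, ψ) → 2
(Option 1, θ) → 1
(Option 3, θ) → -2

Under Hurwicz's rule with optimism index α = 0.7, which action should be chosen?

Option 1: 0.7·6 + 0.3·1 = 4.5
Option 2: 0.7·0 + 0.3·(-5) = -1.5
Option 3: 0.7·6 + 0.3·(-2) = 3.6
Highest Hurwicz score = 4.5 → Option 1.

Option 1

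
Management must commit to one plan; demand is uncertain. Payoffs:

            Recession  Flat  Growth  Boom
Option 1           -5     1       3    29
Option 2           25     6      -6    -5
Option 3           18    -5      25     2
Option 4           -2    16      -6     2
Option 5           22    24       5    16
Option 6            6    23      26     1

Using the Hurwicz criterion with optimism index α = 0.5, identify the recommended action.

Option 5

Option 1: 0.5·29 + 0.5·(-5) = 12
Option 2: 0.5·25 + 0.5·(-6) = 9.5
Option 3: 0.5·25 + 0.5·(-5) = 10
Option 4: 0.5·16 + 0.5·(-6) = 5
Option 5: 0.5·24 + 0.5·5 = 14.5
Option 6: 0.5·26 + 0.5·1 = 13.5
Highest Hurwicz score = 14.5 → Option 5.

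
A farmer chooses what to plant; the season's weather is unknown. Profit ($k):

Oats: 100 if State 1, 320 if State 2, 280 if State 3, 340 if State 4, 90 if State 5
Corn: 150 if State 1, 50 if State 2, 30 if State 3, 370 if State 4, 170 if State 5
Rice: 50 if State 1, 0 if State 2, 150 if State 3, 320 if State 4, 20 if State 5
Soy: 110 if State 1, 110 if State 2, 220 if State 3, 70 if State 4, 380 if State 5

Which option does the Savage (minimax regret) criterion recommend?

Column bests: State 1=150, State 2=320, State 3=280, State 4=370, State 5=380.
Oats regrets: 50, 0, 0, 30, 290 → max 290
Corn regrets: 0, 270, 250, 0, 210 → max 270
Rice regrets: 100, 320, 130, 50, 360 → max 360
Soy regrets: 40, 210, 60, 300, 0 → max 300
Smallest max regret = 270 → Corn.

Corn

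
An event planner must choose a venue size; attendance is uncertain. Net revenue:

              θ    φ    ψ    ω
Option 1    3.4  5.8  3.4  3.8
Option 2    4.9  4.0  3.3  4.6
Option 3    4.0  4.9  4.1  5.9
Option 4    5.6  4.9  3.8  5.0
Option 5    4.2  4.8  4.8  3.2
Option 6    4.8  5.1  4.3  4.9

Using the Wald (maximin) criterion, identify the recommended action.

Option 6

Row minima: Option 1=3.4, Option 2=3.3, Option 3=4.0, Option 4=3.8, Option 5=3.2, Option 6=4.3
Best worst-case = 4.3 → Option 6.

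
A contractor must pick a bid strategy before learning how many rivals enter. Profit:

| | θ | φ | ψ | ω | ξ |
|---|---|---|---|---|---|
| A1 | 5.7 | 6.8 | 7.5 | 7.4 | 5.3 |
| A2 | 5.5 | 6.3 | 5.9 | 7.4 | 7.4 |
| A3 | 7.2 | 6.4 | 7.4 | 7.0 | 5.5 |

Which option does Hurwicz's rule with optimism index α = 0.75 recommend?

A1: 0.75·7.5 + 0.25·5.3 = 6.95
A2: 0.75·7.4 + 0.25·5.5 = 6.925
A3: 0.75·7.4 + 0.25·5.5 = 6.925
Highest Hurwicz score = 6.95 → A1.

A1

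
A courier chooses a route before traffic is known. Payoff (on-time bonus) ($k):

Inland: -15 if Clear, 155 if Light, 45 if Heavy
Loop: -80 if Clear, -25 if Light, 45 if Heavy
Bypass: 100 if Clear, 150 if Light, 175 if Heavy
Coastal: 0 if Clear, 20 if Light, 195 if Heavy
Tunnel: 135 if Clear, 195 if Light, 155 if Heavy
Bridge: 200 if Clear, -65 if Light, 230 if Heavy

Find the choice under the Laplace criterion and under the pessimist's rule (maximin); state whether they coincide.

Row averages: Inland=185/3, Loop=-20, Bypass=425/3, Coastal=215/3, Tunnel=485/3, Bridge=365/3
Highest average = 485/3 → Tunnel.
Row minima: Inland=-15, Loop=-80, Bypass=100, Coastal=0, Tunnel=135, Bridge=-65
Best worst-case = 135 → Tunnel.

laplace → Tunnel; maximin → Tunnel (agree)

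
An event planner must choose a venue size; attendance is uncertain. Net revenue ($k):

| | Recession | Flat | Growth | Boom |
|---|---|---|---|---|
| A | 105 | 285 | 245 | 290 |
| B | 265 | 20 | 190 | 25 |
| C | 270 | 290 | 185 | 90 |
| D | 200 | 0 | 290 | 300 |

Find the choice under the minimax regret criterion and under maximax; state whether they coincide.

Column bests: Recession=270, Flat=290, Growth=290, Boom=300.
A regrets: 165, 5, 45, 10 → max 165
B regrets: 5, 270, 100, 275 → max 275
C regrets: 0, 0, 105, 210 → max 210
D regrets: 70, 290, 0, 0 → max 290
Smallest max regret = 165 → A.
Row maxima: A=290, B=265, C=290, D=300
Best best-case = 300 → D.

minimax regret → A; maximax → D (disagree)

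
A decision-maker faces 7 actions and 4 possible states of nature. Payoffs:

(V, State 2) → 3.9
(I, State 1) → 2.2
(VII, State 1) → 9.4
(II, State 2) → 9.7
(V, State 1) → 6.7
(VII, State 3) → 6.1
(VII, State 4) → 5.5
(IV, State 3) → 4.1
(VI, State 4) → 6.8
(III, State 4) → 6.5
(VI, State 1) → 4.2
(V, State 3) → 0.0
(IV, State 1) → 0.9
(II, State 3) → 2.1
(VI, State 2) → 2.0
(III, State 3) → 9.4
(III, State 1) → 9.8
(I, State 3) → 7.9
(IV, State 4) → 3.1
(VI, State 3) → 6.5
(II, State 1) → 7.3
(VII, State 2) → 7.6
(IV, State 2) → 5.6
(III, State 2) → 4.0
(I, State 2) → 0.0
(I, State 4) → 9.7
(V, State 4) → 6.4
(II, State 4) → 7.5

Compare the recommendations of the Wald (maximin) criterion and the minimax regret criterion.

Row minima: I=0.0, II=2.1, III=4.0, IV=0.9, V=0.0, VI=2.0, VII=5.5
Best worst-case = 5.5 → VII.
Column bests: State 1=9.8, State 2=9.7, State 3=9.4, State 4=9.7.
I regrets: 7.6, 9.7, 1.5, 0.0 → max 9.7
II regrets: 2.5, 0.0, 7.3, 2.2 → max 7.3
III regrets: 0.0, 5.7, 0.0, 3.2 → max 5.7
IV regrets: 8.9, 4.1, 5.3, 6.6 → max 8.9
V regrets: 3.1, 5.8, 9.4, 3.3 → max 9.4
VI regrets: 5.6, 7.7, 2.9, 2.9 → max 7.7
VII regrets: 0.4, 2.1, 3.3, 4.2 → max 4.2
Smallest max regret = 4.2 → VII.

maximin → VII; minimax regret → VII (agree)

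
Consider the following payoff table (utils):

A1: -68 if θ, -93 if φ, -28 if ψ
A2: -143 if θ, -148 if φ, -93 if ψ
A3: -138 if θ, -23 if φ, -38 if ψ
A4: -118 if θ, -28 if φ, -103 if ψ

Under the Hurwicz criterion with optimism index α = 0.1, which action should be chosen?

A1

A1: 0.1·(-28) + 0.9·(-93) = -86.5
A2: 0.1·(-93) + 0.9·(-148) = -142.5
A3: 0.1·(-23) + 0.9·(-138) = -126.5
A4: 0.1·(-28) + 0.9·(-118) = -109
Highest Hurwicz score = -86.5 → A1.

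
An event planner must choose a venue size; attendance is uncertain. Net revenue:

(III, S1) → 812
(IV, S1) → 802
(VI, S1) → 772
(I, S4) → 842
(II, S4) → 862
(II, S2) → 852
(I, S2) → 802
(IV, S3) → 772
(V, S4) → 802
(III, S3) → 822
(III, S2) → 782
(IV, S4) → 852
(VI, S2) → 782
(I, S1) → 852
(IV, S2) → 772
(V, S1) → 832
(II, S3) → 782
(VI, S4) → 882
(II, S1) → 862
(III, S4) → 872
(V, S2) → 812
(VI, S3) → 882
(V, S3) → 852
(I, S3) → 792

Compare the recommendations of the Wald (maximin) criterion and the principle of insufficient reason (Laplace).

maximin → V; laplace → II (disagree)

Row minima: I=792, II=782, III=782, IV=772, V=802, VI=772
Best worst-case = 802 → V.
Row averages: I=822, II=839.5, III=822, IV=799.5, V=824.5, VI=829.5
Highest average = 839.5 → II.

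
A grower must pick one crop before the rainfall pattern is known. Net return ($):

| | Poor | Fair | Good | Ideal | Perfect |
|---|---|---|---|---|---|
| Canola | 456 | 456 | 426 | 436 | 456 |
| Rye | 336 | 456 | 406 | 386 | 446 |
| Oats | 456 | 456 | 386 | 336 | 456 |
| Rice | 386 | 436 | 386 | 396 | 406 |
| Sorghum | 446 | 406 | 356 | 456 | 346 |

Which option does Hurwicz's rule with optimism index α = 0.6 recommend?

Canola: 0.6·456 + 0.4·426 = 444
Rye: 0.6·456 + 0.4·336 = 408
Oats: 0.6·456 + 0.4·336 = 408
Rice: 0.6·436 + 0.4·386 = 416
Sorghum: 0.6·456 + 0.4·346 = 412
Highest Hurwicz score = 444 → Canola.

Canola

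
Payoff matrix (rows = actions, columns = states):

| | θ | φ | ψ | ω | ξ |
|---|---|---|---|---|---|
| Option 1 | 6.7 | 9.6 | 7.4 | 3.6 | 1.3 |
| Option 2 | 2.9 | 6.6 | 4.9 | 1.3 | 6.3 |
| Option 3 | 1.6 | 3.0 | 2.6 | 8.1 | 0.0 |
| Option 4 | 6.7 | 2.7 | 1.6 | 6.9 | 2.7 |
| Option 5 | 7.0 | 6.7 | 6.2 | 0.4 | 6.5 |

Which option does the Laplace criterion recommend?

Option 1

Row averages: Option 1=5.72, Option 2=4.4, Option 3=3.06, Option 4=4.12, Option 5=5.36
Highest average = 5.72 → Option 1.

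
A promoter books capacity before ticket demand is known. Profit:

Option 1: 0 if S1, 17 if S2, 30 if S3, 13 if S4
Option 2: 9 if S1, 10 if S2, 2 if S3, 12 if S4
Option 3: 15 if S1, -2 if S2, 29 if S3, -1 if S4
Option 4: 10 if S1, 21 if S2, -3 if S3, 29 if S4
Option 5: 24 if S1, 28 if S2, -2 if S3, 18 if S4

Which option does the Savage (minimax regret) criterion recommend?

Option 1

Column bests: S1=24, S2=28, S3=30, S4=29.
Option 1 regrets: 24, 11, 0, 16 → max 24
Option 2 regrets: 15, 18, 28, 17 → max 28
Option 3 regrets: 9, 30, 1, 30 → max 30
Option 4 regrets: 14, 7, 33, 0 → max 33
Option 5 regrets: 0, 0, 32, 11 → max 32
Smallest max regret = 24 → Option 1.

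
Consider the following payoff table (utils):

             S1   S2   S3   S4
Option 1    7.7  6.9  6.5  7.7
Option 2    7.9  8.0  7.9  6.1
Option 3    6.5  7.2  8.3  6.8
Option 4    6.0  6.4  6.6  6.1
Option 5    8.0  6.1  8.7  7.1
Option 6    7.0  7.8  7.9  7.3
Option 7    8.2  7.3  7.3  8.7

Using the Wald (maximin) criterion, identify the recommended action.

Row minima: Option 1=6.5, Option 2=6.1, Option 3=6.5, Option 4=6.0, Option 5=6.1, Option 6=7.0, Option 7=7.3
Best worst-case = 7.3 → Option 7.

Option 7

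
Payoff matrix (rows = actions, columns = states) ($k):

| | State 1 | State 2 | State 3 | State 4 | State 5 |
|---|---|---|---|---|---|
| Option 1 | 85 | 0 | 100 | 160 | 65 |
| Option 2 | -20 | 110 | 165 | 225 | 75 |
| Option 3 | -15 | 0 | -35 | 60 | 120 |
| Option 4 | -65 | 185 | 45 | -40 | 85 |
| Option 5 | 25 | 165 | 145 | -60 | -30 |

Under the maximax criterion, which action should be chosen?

Option 2

Row maxima: Option 1=160, Option 2=225, Option 3=120, Option 4=185, Option 5=165
Best best-case = 225 → Option 2.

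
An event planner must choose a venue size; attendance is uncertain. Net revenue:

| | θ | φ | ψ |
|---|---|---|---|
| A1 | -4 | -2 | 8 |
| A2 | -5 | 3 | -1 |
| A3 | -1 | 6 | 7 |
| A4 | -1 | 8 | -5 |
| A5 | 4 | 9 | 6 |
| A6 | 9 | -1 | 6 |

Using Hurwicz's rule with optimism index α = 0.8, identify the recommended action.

A1: 0.8·8 + 0.2·(-4) = 5.6
A2: 0.8·3 + 0.2·(-5) = 1.4
A3: 0.8·7 + 0.2·(-1) = 5.4
A4: 0.8·8 + 0.2·(-5) = 5.4
A5: 0.8·9 + 0.2·4 = 8
A6: 0.8·9 + 0.2·(-1) = 7
Highest Hurwicz score = 8 → A5.

A5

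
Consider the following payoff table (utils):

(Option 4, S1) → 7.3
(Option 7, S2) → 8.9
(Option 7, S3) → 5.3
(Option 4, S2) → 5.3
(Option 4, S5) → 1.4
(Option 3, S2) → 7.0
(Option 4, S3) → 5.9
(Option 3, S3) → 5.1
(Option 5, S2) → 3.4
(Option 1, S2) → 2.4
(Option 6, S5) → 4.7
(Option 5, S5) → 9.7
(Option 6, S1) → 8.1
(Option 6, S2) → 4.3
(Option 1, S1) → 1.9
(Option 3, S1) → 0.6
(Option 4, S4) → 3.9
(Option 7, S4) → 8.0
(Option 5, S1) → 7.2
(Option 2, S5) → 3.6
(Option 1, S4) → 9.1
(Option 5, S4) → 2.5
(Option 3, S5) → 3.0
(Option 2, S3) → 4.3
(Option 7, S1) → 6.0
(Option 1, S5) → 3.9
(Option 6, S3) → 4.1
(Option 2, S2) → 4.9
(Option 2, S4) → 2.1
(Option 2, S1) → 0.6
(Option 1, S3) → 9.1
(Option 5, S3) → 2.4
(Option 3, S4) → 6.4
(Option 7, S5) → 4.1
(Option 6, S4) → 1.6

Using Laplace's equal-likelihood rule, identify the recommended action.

Row averages: Option 1=5.28, Option 2=3.1, Option 3=4.42, Option 4=4.76, Option 5=5.04, Option 6=4.56, Option 7=6.46
Highest average = 6.46 → Option 7.

Option 7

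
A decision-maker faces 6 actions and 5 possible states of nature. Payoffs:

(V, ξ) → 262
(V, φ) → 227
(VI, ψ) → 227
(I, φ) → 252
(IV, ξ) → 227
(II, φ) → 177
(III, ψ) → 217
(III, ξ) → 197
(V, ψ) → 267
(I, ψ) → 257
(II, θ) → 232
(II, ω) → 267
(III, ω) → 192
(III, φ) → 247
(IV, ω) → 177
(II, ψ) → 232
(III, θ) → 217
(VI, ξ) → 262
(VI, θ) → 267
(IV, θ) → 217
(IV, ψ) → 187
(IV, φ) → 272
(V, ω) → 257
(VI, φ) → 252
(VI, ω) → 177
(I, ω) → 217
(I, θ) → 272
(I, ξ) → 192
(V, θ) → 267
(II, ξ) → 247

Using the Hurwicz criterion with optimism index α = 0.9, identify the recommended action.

I

I: 0.9·272 + 0.1·192 = 264
II: 0.9·267 + 0.1·177 = 258
III: 0.9·247 + 0.1·192 = 241.5
IV: 0.9·272 + 0.1·177 = 262.5
V: 0.9·267 + 0.1·227 = 263
VI: 0.9·267 + 0.1·177 = 258
Highest Hurwicz score = 264 → I.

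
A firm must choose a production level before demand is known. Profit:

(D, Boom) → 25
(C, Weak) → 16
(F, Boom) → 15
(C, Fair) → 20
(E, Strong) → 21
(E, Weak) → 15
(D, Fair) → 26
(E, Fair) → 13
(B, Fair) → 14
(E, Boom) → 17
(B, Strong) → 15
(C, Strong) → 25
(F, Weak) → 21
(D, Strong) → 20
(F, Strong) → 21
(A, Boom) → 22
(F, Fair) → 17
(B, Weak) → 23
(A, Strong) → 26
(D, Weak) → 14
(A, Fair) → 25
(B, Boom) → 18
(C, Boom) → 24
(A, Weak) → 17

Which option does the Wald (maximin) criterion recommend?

A

Row minima: A=17, B=14, C=16, D=14, E=13, F=15
Best worst-case = 17 → A.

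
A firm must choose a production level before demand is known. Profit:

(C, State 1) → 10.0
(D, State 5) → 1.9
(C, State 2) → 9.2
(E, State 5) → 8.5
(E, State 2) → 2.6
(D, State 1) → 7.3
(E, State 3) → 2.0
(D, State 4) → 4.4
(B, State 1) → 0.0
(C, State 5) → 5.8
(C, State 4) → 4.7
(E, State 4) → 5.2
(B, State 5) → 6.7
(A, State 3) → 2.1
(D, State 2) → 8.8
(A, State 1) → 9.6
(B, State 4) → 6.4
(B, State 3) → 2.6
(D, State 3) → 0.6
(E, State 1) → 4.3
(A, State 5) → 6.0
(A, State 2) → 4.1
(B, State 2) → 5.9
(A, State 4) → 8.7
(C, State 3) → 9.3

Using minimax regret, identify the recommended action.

Column bests: State 1=10.0, State 2=9.2, State 3=9.3, State 4=8.7, State 5=8.5.
A regrets: 0.4, 5.1, 7.2, 0.0, 2.5 → max 7.2
B regrets: 10.0, 3.3, 6.7, 2.3, 1.8 → max 10.0
C regrets: 0.0, 0.0, 0.0, 4.0, 2.7 → max 4.0
D regrets: 2.7, 0.4, 8.7, 4.3, 6.6 → max 8.7
E regrets: 5.7, 6.6, 7.3, 3.5, 0.0 → max 7.3
Smallest max regret = 4.0 → C.

C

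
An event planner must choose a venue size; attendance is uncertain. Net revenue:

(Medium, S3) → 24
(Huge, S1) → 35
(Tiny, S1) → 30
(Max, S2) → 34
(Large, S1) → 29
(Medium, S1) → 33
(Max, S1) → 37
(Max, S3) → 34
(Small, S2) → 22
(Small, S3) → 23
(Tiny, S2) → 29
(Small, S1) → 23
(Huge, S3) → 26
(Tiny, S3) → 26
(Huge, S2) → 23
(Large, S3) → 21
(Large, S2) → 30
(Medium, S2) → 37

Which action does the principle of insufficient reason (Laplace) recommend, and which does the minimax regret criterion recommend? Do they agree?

laplace → Max; minimax regret → Max (agree)

Row averages: Tiny=85/3, Small=68/3, Medium=94/3, Large=80/3, Huge=28, Max=35
Highest average = 35 → Max.
Column bests: S1=37, S2=37, S3=34.
Tiny regrets: 7, 8, 8 → max 8
Small regrets: 14, 15, 11 → max 15
Medium regrets: 4, 0, 10 → max 10
Large regrets: 8, 7, 13 → max 13
Huge regrets: 2, 14, 8 → max 14
Max regrets: 0, 3, 0 → max 3
Smallest max regret = 3 → Max.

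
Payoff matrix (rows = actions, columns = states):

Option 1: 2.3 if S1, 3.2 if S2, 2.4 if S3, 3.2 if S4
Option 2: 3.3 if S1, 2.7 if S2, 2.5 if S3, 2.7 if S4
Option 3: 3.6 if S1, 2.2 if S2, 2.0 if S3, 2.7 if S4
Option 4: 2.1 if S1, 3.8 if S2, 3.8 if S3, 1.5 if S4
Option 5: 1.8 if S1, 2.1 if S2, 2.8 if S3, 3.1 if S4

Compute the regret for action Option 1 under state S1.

1.3

Best payoff under S1 is 3.6.
Regret = 3.6 − 2.3 = 1.3.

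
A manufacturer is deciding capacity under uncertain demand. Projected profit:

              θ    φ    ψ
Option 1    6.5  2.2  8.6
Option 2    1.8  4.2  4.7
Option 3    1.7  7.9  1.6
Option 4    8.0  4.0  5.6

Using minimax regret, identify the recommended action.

Column bests: θ=8.0, φ=7.9, ψ=8.6.
Option 1 regrets: 1.5, 5.7, 0.0 → max 5.7
Option 2 regrets: 6.2, 3.7, 3.9 → max 6.2
Option 3 regrets: 6.3, 0.0, 7.0 → max 7.0
Option 4 regrets: 0.0, 3.9, 3.0 → max 3.9
Smallest max regret = 3.9 → Option 4.

Option 4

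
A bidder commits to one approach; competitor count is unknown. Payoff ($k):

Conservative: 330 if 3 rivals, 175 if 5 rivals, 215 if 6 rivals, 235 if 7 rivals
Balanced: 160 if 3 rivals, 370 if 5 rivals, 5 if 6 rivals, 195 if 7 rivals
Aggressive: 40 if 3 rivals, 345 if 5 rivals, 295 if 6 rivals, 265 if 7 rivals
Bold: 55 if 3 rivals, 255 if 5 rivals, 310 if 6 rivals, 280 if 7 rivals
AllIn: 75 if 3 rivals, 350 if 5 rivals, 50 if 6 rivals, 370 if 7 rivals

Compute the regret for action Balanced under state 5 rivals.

Best payoff under 5 rivals is 370.
Regret = 370 − 370 = 0.

0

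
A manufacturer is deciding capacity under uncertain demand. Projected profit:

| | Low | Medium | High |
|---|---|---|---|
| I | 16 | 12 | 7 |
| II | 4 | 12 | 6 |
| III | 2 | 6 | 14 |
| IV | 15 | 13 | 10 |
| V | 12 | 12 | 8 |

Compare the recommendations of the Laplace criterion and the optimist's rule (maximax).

Row averages: I=35/3, II=22/3, III=22/3, IV=38/3, V=32/3
Highest average = 38/3 → IV.
Row maxima: I=16, II=12, III=14, IV=15, V=12
Best best-case = 16 → I.

laplace → IV; maximax → I (disagree)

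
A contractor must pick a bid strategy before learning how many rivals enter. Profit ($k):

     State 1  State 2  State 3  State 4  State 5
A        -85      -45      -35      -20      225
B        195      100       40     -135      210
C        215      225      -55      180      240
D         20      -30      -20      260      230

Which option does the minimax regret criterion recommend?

C

Column bests: State 1=215, State 2=225, State 3=40, State 4=260, State 5=240.
A regrets: 300, 270, 75, 280, 15 → max 300
B regrets: 20, 125, 0, 395, 30 → max 395
C regrets: 0, 0, 95, 80, 0 → max 95
D regrets: 195, 255, 60, 0, 10 → max 255
Smallest max regret = 95 → C.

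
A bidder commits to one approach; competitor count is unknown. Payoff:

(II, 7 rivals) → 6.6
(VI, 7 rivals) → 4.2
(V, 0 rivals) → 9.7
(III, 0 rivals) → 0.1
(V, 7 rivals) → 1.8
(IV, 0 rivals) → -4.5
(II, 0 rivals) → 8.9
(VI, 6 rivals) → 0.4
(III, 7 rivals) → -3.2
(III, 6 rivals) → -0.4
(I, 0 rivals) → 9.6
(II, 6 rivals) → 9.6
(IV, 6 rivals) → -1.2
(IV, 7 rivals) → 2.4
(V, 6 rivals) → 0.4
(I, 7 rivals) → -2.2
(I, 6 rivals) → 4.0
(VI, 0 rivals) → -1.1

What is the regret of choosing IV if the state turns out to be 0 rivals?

14.2

Best payoff under 0 rivals is 9.7.
Regret = 9.7 − (-4.5) = 14.2.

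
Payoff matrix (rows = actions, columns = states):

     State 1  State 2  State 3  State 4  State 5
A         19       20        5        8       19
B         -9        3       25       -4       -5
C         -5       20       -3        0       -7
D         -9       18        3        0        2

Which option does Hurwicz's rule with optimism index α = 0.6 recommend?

A

A: 0.6·20 + 0.4·5 = 14
B: 0.6·25 + 0.4·(-9) = 11.4
C: 0.6·20 + 0.4·(-7) = 9.2
D: 0.6·18 + 0.4·(-9) = 7.2
Highest Hurwicz score = 14 → A.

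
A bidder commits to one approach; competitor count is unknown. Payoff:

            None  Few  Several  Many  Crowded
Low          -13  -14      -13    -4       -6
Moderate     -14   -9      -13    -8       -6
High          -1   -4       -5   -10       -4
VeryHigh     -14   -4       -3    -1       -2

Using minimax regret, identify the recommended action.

Column bests: None=-1, Few=-4, Several=-3, Many=-1, Crowded=-2.
Low regrets: 12, 10, 10, 3, 4 → max 12
Moderate regrets: 13, 5, 10, 7, 4 → max 13
High regrets: 0, 0, 2, 9, 2 → max 9
VeryHigh regrets: 13, 0, 0, 0, 0 → max 13
Smallest max regret = 9 → High.

High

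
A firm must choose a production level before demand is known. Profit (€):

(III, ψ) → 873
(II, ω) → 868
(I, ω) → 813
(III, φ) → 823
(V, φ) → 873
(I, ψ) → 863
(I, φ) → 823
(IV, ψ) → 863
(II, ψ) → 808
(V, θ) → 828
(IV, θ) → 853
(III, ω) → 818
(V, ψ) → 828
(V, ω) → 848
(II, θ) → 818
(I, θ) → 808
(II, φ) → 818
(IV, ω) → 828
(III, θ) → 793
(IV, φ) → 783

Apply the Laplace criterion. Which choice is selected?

V

Row averages: I=826.75, II=828, III=826.75, IV=831.75, V=844.25
Highest average = 844.25 → V.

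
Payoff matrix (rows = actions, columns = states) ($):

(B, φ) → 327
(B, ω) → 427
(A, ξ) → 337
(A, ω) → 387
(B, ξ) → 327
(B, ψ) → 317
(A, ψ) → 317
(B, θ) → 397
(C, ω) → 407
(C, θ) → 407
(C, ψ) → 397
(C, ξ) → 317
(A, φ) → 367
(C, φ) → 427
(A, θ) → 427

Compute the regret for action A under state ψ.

Best payoff under ψ is 397.
Regret = 397 − 317 = 80.

80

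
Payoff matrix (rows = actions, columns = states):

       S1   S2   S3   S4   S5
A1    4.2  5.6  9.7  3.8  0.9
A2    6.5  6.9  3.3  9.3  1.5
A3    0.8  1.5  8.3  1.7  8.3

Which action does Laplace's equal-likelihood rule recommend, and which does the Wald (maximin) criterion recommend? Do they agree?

laplace → A2; maximin → A2 (agree)

Row averages: A1=4.84, A2=5.5, A3=4.12
Highest average = 5.5 → A2.
Row minima: A1=0.9, A2=1.5, A3=0.8
Best worst-case = 1.5 → A2.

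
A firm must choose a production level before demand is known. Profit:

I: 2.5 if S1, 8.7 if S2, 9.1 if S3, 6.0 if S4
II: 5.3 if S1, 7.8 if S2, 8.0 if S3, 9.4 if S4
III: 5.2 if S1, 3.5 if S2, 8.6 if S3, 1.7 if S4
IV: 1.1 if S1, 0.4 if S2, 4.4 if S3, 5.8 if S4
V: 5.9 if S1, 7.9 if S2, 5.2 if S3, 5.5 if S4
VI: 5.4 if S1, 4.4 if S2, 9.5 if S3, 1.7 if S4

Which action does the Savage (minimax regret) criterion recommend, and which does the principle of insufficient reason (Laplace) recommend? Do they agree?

Column bests: S1=5.9, S2=8.7, S3=9.5, S4=9.4.
I regrets: 3.4, 0.0, 0.4, 3.4 → max 3.4
II regrets: 0.6, 0.9, 1.5, 0.0 → max 1.5
III regrets: 0.7, 5.2, 0.9, 7.7 → max 7.7
IV regrets: 4.8, 8.3, 5.1, 3.6 → max 8.3
V regrets: 0.0, 0.8, 4.3, 3.9 → max 4.3
VI regrets: 0.5, 4.3, 0.0, 7.7 → max 7.7
Smallest max regret = 1.5 → II.
Row averages: I=6.575, II=7.625, III=4.75, IV=2.925, V=6.125, VI=5.25
Highest average = 7.625 → II.

minimax regret → II; laplace → II (agree)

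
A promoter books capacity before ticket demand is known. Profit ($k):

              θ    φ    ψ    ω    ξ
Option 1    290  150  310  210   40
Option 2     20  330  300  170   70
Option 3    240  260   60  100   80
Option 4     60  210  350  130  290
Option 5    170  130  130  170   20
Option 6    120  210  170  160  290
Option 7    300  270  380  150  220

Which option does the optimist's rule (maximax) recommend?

Option 7

Row maxima: Option 1=310, Option 2=330, Option 3=260, Option 4=350, Option 5=170, Option 6=290, Option 7=380
Best best-case = 380 → Option 7.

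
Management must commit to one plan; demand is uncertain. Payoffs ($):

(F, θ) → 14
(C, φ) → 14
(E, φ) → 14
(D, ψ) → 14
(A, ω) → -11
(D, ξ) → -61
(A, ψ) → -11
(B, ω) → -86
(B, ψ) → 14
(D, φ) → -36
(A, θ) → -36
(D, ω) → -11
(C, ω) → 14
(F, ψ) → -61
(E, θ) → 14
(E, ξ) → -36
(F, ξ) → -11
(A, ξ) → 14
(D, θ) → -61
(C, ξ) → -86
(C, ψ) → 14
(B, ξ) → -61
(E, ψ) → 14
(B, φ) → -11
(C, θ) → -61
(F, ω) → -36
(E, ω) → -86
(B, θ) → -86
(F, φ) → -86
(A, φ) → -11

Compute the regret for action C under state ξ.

Best payoff under ξ is 14.
Regret = 14 − (-86) = 100.

100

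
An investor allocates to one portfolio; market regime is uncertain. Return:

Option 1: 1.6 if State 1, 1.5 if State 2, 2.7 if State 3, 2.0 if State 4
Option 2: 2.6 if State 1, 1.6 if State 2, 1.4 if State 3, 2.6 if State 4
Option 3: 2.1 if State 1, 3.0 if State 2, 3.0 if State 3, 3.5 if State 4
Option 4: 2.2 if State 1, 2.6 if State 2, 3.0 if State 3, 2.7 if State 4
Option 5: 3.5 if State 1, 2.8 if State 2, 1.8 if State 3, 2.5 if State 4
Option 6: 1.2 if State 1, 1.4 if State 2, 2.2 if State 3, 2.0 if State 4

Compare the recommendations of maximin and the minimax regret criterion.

Row minima: Option 1=1.5, Option 2=1.4, Option 3=2.1, Option 4=2.2, Option 5=1.8, Option 6=1.2
Best worst-case = 2.2 → Option 4.
Column bests: State 1=3.5, State 2=3.0, State 3=3.0, State 4=3.5.
Option 1 regrets: 1.9, 1.5, 0.3, 1.5 → max 1.9
Option 2 regrets: 0.9, 1.4, 1.6, 0.9 → max 1.6
Option 3 regrets: 1.4, 0.0, 0.0, 0.0 → max 1.4
Option 4 regrets: 1.3, 0.4, 0.0, 0.8 → max 1.3
Option 5 regrets: 0.0, 0.2, 1.2, 1.0 → max 1.2
Option 6 regrets: 2.3, 1.6, 0.8, 1.5 → max 2.3
Smallest max regret = 1.2 → Option 5.

maximin → Option 4; minimax regret → Option 5 (disagree)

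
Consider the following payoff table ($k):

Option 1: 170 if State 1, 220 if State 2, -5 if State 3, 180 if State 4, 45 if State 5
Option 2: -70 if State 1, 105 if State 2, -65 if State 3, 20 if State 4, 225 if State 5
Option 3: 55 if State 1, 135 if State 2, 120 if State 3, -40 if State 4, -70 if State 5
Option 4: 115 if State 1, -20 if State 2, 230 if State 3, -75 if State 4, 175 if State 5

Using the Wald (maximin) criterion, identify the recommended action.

Row minima: Option 1=-5, Option 2=-70, Option 3=-70, Option 4=-75
Best worst-case = -5 → Option 1.

Option 1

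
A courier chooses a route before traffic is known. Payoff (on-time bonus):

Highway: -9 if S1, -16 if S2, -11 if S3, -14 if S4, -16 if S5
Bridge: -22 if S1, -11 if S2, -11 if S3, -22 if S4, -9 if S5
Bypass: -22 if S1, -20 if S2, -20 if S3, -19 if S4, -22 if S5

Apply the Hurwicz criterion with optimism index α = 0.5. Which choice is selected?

Highway

Highway: 0.5·(-9) + 0.5·(-16) = -12.5
Bridge: 0.5·(-9) + 0.5·(-22) = -15.5
Bypass: 0.5·(-19) + 0.5·(-22) = -20.5
Highest Hurwicz score = -12.5 → Highway.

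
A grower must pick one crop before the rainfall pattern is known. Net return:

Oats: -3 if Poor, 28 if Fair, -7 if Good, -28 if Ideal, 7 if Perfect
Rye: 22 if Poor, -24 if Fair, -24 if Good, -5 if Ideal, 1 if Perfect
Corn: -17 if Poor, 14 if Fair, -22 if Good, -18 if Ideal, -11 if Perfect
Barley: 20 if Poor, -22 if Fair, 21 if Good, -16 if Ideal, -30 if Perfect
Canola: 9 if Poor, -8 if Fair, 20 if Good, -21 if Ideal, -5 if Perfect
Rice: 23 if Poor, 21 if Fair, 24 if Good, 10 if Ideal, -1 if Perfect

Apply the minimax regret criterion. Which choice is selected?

Rice

Column bests: Poor=23, Fair=28, Good=24, Ideal=10, Perfect=7.
Oats regrets: 26, 0, 31, 38, 0 → max 38
Rye regrets: 1, 52, 48, 15, 6 → max 52
Corn regrets: 40, 14, 46, 28, 18 → max 46
Barley regrets: 3, 50, 3, 26, 37 → max 50
Canola regrets: 14, 36, 4, 31, 12 → max 36
Rice regrets: 0, 7, 0, 0, 8 → max 8
Smallest max regret = 8 → Rice.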